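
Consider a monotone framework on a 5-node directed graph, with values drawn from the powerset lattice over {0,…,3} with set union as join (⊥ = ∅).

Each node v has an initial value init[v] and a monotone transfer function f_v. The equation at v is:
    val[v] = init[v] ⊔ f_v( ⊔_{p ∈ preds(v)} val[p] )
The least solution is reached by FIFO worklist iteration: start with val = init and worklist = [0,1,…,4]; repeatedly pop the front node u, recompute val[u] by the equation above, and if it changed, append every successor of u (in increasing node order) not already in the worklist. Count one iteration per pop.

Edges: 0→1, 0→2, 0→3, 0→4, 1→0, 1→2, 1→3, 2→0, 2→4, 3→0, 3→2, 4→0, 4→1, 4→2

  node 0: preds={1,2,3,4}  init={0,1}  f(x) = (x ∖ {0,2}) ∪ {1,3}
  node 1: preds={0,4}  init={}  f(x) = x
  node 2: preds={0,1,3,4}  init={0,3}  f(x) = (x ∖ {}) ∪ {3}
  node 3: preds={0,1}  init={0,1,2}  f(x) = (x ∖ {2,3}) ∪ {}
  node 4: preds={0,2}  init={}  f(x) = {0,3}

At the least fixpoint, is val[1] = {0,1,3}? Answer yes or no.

yes

Worklist (8 pops):
  #1 pop 0: in={0,1,2,3} → {0,1,3} (was {0,1}); enqueue []
  #2 pop 1: in={0,1,3} → {0,1,3} (was {}); enqueue [0]
  #3 pop 2: in={0,1,2,3} → {0,1,2,3} (was {0,3}); enqueue []
  #4 pop 3: in={0,1,3} → {0,1,2} (no change)
  #5 pop 4: in={0,1,2,3} → {0,3} (was {}); enqueue [1,2]
  #6 pop 0: in={0,1,2,3} → {0,1,3} (no change)
  #7 pop 1: in={0,1,3} → {0,1,3} (no change)
  #8 pop 2: in={0,1,2,3} → {0,1,2,3} (no change)

Fixpoint:
  val[0] = {0,1,3}
  val[1] = {0,1,3}
  val[2] = {0,1,2,3}
  val[3] = {0,1,2}
  val[4] = {0,3}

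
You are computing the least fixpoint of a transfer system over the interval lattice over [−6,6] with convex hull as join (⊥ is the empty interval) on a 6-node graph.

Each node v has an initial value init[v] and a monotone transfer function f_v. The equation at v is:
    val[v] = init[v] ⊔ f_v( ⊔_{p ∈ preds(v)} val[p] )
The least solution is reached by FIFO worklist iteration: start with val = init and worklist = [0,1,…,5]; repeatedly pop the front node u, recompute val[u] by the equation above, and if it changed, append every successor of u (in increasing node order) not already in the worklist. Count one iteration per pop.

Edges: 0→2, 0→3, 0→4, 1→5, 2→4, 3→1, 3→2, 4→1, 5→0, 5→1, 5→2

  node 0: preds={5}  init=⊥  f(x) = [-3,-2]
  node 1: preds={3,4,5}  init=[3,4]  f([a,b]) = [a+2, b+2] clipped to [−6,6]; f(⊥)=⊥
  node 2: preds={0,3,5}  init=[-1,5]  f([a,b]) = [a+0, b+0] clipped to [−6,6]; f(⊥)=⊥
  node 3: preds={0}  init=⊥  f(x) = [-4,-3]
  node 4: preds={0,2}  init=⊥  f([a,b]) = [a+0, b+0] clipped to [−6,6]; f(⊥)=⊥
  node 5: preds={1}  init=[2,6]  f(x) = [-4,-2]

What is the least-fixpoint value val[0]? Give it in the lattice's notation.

Worklist (12 pops):
  #1 pop 0: in=[2,6] → [-3,-2] (was ⊥); enqueue []
  #2 pop 1: in=[2,6] → [3,6] (was [3,4]); enqueue []
  #3 pop 2: in=[-3,6] → [-3,6] (was [-1,5]); enqueue []
  #4 pop 3: in=[-3,-2] → [-4,-3] (was ⊥); enqueue [1,2]
  #5 pop 4: in=[-3,6] → [-3,6] (was ⊥); enqueue []
  #6 pop 5: in=[3,6] → [-4,6] (was [2,6]); enqueue [0]
  #7 pop 1: in=[-4,6] → [-2,6] (was [3,6]); enqueue [5]
  #8 pop 2: in=[-4,6] → [-4,6] (was [-3,6]); enqueue [4]
  #9 pop 0: in=[-4,6] → [-3,-2] (no change)
  #10 pop 5: in=[-2,6] → [-4,6] (no change)
  #11 pop 4: in=[-4,6] → [-4,6] (was [-3,6]); enqueue [1]
  #12 pop 1: in=[-4,6] → [-2,6] (no change)

Fixpoint:
  val[0] = [-3,-2]
  val[1] = [-2,6]
  val[2] = [-4,6]
  val[3] = [-4,-3]
  val[4] = [-4,6]
  val[5] = [-4,6]

[-3,-2]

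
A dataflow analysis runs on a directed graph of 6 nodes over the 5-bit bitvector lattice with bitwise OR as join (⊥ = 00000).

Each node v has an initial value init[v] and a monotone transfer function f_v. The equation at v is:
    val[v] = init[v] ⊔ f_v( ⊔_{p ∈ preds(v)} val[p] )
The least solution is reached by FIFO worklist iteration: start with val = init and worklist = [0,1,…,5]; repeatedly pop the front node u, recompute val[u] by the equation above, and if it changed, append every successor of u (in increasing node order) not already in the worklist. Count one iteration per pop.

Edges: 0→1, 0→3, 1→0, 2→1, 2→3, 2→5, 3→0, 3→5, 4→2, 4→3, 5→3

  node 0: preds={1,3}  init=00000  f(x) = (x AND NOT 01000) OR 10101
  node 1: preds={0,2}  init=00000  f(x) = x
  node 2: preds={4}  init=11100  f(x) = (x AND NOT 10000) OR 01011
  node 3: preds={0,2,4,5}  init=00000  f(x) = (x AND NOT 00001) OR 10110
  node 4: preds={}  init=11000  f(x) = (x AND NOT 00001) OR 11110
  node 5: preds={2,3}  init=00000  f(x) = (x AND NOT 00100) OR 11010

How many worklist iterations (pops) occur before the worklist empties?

Iteration log — 11 steps:
  step 1. node 0  ⊔preds=00000  new=10101  old=00000  +wl: 
  step 2. node 1  ⊔preds=11101  new=11101  old=00000  +wl: 0
  step 3. node 2  ⊔preds=11000  new=11111  old=11100  +wl: 1
  step 4. node 3  ⊔preds=11111  new=11110  old=00000  +wl: 
  step 5. node 4  ⊔preds=00000  new=11110  old=11000  +wl: 2,3
  step 6. node 5  ⊔preds=11111  new=11011  old=00000  +wl: 
  step 7. node 0  ⊔preds=11111  new=10111  old=10101  +wl: 
  step 8. node 1  ⊔preds=11111  new=11111  old=11101  +wl: 0
  step 9. node 2  ⊔preds=11110  new=11111  stable
  step 10. node 3  ⊔preds=11111  new=11110  stable
  step 11. node 0  ⊔preds=11111  new=10111  stable

Least fixpoint reached:
  node 0: 10111
  node 1: 11111
  node 2: 11111
  node 3: 11110
  node 4: 11110
  node 5: 11011

11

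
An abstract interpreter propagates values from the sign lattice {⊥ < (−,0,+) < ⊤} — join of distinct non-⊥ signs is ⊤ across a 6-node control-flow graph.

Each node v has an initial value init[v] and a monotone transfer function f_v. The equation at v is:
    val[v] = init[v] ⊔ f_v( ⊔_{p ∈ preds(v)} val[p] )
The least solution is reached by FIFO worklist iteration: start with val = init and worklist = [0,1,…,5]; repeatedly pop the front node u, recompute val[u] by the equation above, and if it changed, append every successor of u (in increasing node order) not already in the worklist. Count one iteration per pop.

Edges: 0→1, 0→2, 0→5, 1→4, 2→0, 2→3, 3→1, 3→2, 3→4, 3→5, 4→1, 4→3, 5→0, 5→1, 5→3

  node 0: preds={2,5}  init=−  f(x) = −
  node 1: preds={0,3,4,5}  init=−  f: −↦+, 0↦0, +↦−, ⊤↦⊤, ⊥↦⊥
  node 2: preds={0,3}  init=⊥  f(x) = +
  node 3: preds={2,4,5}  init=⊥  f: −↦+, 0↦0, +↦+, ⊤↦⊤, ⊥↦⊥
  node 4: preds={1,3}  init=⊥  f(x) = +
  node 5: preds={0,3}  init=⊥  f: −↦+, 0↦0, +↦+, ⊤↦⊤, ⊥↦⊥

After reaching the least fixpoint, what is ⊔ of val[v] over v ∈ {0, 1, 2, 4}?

⊤

Trace (14 dequeues):
  [1] u=0 | in ⊥ | out − | ==
  [2] u=1 | in − | out ⊤ | prev − | push {}
  [3] u=2 | in − | out + | prev ⊥ | push {0}
  [4] u=3 | in + | out + | prev ⊥ | push {1,2}
  [5] u=4 | in ⊤ | out + | prev ⊥ | push {3}
  [6] u=5 | in ⊤ | out ⊤ | prev ⊥ | push {}
  [7] u=0 | in ⊤ | out − | ==
  [8] u=1 | in ⊤ | out ⊤ | ==
  [9] u=2 | in ⊤ | out + | ==
  [10] u=3 | in ⊤ | out ⊤ | prev + | push {1,2,4,5}
  [11] u=1 | in ⊤ | out ⊤ | ==
  [12] u=2 | in ⊤ | out + | ==
  [13] u=4 | in ⊤ | out + | ==
  [14] u=5 | in ⊤ | out ⊤ | ==

Converged values:
  [0] −
  [1] ⊤
  [2] +
  [3] ⊤
  [4] +
  [5] ⊤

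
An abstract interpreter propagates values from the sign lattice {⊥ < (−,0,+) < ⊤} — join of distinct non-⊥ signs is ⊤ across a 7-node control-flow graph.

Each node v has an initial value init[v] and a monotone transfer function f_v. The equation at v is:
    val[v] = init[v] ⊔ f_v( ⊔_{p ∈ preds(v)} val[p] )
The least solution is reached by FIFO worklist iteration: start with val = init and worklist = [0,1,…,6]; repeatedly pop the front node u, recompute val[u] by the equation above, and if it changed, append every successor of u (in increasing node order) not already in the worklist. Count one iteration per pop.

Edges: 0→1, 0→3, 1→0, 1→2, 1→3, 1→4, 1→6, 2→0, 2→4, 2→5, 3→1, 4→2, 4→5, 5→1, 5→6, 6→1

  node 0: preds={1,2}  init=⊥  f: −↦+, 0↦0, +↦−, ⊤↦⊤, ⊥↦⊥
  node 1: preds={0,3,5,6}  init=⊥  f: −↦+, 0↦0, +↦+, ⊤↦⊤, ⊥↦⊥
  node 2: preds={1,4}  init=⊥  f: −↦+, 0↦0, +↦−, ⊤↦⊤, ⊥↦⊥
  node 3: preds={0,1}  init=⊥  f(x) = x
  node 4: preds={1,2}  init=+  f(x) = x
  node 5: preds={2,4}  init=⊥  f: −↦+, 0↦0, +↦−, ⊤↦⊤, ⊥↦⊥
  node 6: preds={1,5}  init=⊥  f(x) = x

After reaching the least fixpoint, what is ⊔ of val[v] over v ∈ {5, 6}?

⊤

Trace (18 dequeues):
  [1] u=0 | in ⊥ | out ⊥ | ==
  [2] u=1 | in ⊥ | out ⊥ | ==
  [3] u=2 | in + | out − | prev ⊥ | push {0}
  [4] u=3 | in ⊥ | out ⊥ | ==
  [5] u=4 | in − | out ⊤ | prev + | push {2}
  [6] u=5 | in ⊤ | out ⊤ | prev ⊥ | push {1}
  [7] u=6 | in ⊤ | out ⊤ | prev ⊥ | push {}
  [8] u=0 | in − | out + | prev ⊥ | push {3}
  [9] u=2 | in ⊤ | out ⊤ | prev − | push {0,4,5}
  [10] u=1 | in ⊤ | out ⊤ | prev ⊥ | push {2,6}
  [11] u=3 | in ⊤ | out ⊤ | prev ⊥ | push {1}
  [12] u=0 | in ⊤ | out ⊤ | prev + | push {3}
  [13] u=4 | in ⊤ | out ⊤ | ==
  [14] u=5 | in ⊤ | out ⊤ | ==
  [15] u=2 | in ⊤ | out ⊤ | ==
  [16] u=6 | in ⊤ | out ⊤ | ==
  [17] u=1 | in ⊤ | out ⊤ | ==
  [18] u=3 | in ⊤ | out ⊤ | ==

Converged values:
  [0] ⊤
  [1] ⊤
  [2] ⊤
  [3] ⊤
  [4] ⊤
  [5] ⊤
  [6] ⊤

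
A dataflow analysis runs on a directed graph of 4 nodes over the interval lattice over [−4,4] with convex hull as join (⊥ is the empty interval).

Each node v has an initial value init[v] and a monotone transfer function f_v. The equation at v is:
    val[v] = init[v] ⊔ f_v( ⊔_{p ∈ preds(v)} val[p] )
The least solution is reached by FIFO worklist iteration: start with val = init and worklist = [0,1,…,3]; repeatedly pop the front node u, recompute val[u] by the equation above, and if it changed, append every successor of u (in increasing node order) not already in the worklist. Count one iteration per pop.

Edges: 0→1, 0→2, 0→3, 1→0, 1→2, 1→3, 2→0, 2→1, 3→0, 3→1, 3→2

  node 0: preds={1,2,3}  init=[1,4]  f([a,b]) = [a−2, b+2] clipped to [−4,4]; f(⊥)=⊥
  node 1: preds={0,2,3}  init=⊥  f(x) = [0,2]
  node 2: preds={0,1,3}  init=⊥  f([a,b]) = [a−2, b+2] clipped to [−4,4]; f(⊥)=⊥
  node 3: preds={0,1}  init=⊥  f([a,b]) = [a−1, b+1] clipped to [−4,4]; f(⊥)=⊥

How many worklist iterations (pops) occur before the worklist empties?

Trace (11 dequeues):
  [1] u=0 | in ⊥ | out [1,4] | ==
  [2] u=1 | in [1,4] | out [0,2] | prev ⊥ | push {0}
  [3] u=2 | in [0,4] | out [-2,4] | prev ⊥ | push {1}
  [4] u=3 | in [0,4] | out [-1,4] | prev ⊥ | push {2}
  [5] u=0 | in [-2,4] | out [-4,4] | prev [1,4] | push {3}
  [6] u=1 | in [-4,4] | out [0,2] | ==
  [7] u=2 | in [-4,4] | out [-4,4] | prev [-2,4] | push {0,1}
  [8] u=3 | in [-4,4] | out [-4,4] | prev [-1,4] | push {2}
  [9] u=0 | in [-4,4] | out [-4,4] | ==
  [10] u=1 | in [-4,4] | out [0,2] | ==
  [11] u=2 | in [-4,4] | out [-4,4] | ==

Converged values:
  [0] [-4,4]
  [1] [0,2]
  [2] [-4,4]
  [3] [-4,4]

11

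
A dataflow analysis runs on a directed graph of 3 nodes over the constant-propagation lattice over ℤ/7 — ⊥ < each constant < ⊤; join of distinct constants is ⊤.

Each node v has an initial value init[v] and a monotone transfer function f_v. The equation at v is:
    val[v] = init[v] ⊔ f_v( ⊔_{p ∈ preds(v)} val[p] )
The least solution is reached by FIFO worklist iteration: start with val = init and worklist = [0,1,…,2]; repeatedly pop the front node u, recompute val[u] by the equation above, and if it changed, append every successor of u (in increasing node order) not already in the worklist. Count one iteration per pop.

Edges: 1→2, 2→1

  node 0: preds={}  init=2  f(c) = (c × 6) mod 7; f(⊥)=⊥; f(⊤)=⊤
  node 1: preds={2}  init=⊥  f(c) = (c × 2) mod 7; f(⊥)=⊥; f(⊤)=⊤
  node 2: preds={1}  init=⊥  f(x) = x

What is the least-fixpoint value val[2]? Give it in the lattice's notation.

Trace (3 dequeues):
  [1] u=0 | in ⊥ | out 2 | ==
  [2] u=1 | in ⊥ | out ⊥ | ==
  [3] u=2 | in ⊥ | out ⊥ | ==

Converged values:
  [0] 2
  [1] ⊥
  [2] ⊥

⊥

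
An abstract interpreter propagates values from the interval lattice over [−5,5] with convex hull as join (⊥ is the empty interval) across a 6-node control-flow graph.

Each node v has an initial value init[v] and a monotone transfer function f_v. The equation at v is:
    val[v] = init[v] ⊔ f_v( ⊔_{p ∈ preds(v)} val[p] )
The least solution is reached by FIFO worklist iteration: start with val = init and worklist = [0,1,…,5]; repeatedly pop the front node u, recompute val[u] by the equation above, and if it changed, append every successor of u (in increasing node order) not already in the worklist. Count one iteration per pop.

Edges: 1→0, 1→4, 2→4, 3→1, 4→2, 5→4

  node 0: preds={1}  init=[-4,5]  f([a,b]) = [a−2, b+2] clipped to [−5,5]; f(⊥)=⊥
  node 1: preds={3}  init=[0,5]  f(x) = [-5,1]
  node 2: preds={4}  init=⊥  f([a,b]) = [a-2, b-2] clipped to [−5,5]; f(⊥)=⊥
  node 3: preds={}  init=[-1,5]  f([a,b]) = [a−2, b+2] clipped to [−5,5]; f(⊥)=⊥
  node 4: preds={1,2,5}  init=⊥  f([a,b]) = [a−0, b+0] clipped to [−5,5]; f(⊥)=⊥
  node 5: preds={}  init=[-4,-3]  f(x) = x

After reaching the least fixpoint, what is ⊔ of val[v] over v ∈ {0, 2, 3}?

[-5,5]

Iteration log — 9 steps:
  step 1. node 0  ⊔preds=[0,5]  new=[-4,5]  stable
  step 2. node 1  ⊔preds=[-1,5]  new=[-5,5]  old=[0,5]  +wl: 0
  step 3. node 2  ⊔preds=⊥  new=⊥  stable
  step 4. node 3  ⊔preds=⊥  new=[-1,5]  stable
  step 5. node 4  ⊔preds=[-5,5]  new=[-5,5]  old=⊥  +wl: 2
  step 6. node 5  ⊔preds=⊥  new=[-4,-3]  stable
  step 7. node 0  ⊔preds=[-5,5]  new=[-5,5]  old=[-4,5]  +wl: 
  step 8. node 2  ⊔preds=[-5,5]  new=[-5,3]  old=⊥  +wl: 4
  step 9. node 4  ⊔preds=[-5,5]  new=[-5,5]  stable

Least fixpoint reached:
  node 0: [-5,5]
  node 1: [-5,5]
  node 2: [-5,3]
  node 3: [-1,5]
  node 4: [-5,5]
  node 5: [-4,-3]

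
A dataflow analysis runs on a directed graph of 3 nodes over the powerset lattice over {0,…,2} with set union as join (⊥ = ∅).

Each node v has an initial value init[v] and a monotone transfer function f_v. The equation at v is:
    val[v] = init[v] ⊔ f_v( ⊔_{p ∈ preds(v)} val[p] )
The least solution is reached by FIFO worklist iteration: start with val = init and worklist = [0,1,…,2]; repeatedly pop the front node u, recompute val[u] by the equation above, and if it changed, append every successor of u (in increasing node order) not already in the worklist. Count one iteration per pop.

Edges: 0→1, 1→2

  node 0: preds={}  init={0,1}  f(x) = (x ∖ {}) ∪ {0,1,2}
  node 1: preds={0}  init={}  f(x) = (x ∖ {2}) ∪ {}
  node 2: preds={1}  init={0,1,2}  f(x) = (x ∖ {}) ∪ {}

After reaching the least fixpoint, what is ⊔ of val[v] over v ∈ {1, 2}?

Worklist (3 pops):
  #1 pop 0: in={} → {0,1,2} (was {0,1}); enqueue []
  #2 pop 1: in={0,1,2} → {0,1} (was {}); enqueue []
  #3 pop 2: in={0,1} → {0,1,2} (no change)

Fixpoint:
  val[0] = {0,1,2}
  val[1] = {0,1}
  val[2] = {0,1,2}

{0,1,2}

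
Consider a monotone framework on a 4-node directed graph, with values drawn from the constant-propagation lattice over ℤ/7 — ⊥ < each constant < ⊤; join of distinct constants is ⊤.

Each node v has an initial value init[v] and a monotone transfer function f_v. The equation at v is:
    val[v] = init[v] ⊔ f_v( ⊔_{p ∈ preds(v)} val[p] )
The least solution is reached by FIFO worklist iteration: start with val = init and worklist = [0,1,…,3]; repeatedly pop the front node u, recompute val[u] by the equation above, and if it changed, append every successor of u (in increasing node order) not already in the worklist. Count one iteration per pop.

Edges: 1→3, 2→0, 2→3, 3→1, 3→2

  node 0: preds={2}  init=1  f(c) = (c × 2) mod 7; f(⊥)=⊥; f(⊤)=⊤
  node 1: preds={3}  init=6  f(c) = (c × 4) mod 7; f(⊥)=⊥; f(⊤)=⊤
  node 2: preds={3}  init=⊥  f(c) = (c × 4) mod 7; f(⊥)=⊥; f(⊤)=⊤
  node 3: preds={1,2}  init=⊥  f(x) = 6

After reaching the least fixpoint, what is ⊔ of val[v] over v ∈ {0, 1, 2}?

⊤

Worklist (8 pops):
  #1 pop 0: in=⊥ → 1 (no change)
  #2 pop 1: in=⊥ → 6 (no change)
  #3 pop 2: in=⊥ → ⊥ (no change)
  #4 pop 3: in=6 → 6 (was ⊥); enqueue [1,2]
  #5 pop 1: in=6 → ⊤ (was 6); enqueue [3]
  #6 pop 2: in=6 → 3 (was ⊥); enqueue [0]
  #7 pop 3: in=⊤ → 6 (no change)
  #8 pop 0: in=3 → ⊤ (was 1); enqueue []

Fixpoint:
  val[0] = ⊤
  val[1] = ⊤
  val[2] = 3
  val[3] = 6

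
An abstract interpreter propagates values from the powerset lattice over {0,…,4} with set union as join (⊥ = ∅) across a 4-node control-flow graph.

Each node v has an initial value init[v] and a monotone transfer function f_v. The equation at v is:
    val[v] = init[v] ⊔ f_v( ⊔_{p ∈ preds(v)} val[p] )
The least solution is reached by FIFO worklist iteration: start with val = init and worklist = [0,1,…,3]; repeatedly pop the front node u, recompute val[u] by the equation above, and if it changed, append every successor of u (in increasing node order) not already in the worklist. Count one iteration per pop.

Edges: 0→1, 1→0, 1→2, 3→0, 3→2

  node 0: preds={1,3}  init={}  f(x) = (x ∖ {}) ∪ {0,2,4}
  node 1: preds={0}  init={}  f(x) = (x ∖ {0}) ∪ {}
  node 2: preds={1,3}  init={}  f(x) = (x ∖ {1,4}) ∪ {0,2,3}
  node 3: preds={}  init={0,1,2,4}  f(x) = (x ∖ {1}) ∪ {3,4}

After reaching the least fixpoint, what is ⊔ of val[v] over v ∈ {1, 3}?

{0,1,2,3,4}

Trace (9 dequeues):
  [1] u=0 | in {0,1,2,4} | out {0,1,2,4} | prev {} | push {}
  [2] u=1 | in {0,1,2,4} | out {1,2,4} | prev {} | push {0}
  [3] u=2 | in {0,1,2,4} | out {0,2,3} | prev {} | push {}
  [4] u=3 | in {} | out {0,1,2,3,4} | prev {0,1,2,4} | push {2}
  [5] u=0 | in {0,1,2,3,4} | out {0,1,2,3,4} | prev {0,1,2,4} | push {1}
  [6] u=2 | in {0,1,2,3,4} | out {0,2,3} | ==
  [7] u=1 | in {0,1,2,3,4} | out {1,2,3,4} | prev {1,2,4} | push {0,2}
  [8] u=0 | in {0,1,2,3,4} | out {0,1,2,3,4} | ==
  [9] u=2 | in {0,1,2,3,4} | out {0,2,3} | ==

Converged values:
  [0] {0,1,2,3,4}
  [1] {1,2,3,4}
  [2] {0,2,3}
  [3] {0,1,2,3,4}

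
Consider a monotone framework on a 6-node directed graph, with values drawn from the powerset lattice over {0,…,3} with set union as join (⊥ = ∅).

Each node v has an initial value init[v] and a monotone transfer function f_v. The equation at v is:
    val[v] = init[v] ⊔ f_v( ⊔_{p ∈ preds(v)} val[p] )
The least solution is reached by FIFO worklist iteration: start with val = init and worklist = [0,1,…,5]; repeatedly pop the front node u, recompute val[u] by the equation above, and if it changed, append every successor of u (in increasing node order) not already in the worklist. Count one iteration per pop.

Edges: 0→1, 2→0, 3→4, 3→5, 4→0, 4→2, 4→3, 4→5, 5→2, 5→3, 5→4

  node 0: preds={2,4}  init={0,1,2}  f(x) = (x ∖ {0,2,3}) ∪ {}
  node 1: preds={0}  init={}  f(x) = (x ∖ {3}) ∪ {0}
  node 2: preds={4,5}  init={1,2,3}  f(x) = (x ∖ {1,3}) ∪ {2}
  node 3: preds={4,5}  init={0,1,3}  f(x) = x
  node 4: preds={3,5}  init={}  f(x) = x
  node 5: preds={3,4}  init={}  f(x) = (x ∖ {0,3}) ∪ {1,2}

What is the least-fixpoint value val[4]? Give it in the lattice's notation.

{0,1,2,3}

Iteration log — 14 steps:
  step 1. node 0  ⊔preds={1,2,3}  new={0,1,2}  stable
  step 2. node 1  ⊔preds={0,1,2}  new={0,1,2}  old={}  +wl: 
  step 3. node 2  ⊔preds={}  new={1,2,3}  stable
  step 4. node 3  ⊔preds={}  new={0,1,3}  stable
  step 5. node 4  ⊔preds={0,1,3}  new={0,1,3}  old={}  +wl: 0,2,3
  step 6. node 5  ⊔preds={0,1,3}  new={1,2}  old={}  +wl: 4
  step 7. node 0  ⊔preds={0,1,2,3}  new={0,1,2}  stable
  step 8. node 2  ⊔preds={0,1,2,3}  new={0,1,2,3}  old={1,2,3}  +wl: 0
  step 9. node 3  ⊔preds={0,1,2,3}  new={0,1,2,3}  old={0,1,3}  +wl: 5
  step 10. node 4  ⊔preds={0,1,2,3}  new={0,1,2,3}  old={0,1,3}  +wl: 2,3
  step 11. node 0  ⊔preds={0,1,2,3}  new={0,1,2}  stable
  step 12. node 5  ⊔preds={0,1,2,3}  new={1,2}  stable
  step 13. node 2  ⊔preds={0,1,2,3}  new={0,1,2,3}  stable
  step 14. node 3  ⊔preds={0,1,2,3}  new={0,1,2,3}  stable

Least fixpoint reached:
  node 0: {0,1,2}
  node 1: {0,1,2}
  node 2: {0,1,2,3}
  node 3: {0,1,2,3}
  node 4: {0,1,2,3}
  node 5: {1,2}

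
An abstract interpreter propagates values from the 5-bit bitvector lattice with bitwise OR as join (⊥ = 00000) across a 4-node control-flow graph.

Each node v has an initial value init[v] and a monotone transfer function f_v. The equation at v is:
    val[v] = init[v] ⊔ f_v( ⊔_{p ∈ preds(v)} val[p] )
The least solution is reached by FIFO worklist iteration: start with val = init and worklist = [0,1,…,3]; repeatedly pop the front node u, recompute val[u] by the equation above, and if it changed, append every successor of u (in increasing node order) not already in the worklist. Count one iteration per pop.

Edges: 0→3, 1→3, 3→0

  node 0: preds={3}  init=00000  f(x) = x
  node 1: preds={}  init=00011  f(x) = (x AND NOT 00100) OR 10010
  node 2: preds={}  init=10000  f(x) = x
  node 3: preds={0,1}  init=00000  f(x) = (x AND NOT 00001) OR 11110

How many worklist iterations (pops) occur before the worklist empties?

Trace (6 dequeues):
  [1] u=0 | in 00000 | out 00000 | ==
  [2] u=1 | in 00000 | out 10011 | prev 00011 | push {}
  [3] u=2 | in 00000 | out 10000 | ==
  [4] u=3 | in 10011 | out 11110 | prev 00000 | push {0}
  [5] u=0 | in 11110 | out 11110 | prev 00000 | push {3}
  [6] u=3 | in 11111 | out 11110 | ==

Converged values:
  [0] 11110
  [1] 10011
  [2] 10000
  [3] 11110

6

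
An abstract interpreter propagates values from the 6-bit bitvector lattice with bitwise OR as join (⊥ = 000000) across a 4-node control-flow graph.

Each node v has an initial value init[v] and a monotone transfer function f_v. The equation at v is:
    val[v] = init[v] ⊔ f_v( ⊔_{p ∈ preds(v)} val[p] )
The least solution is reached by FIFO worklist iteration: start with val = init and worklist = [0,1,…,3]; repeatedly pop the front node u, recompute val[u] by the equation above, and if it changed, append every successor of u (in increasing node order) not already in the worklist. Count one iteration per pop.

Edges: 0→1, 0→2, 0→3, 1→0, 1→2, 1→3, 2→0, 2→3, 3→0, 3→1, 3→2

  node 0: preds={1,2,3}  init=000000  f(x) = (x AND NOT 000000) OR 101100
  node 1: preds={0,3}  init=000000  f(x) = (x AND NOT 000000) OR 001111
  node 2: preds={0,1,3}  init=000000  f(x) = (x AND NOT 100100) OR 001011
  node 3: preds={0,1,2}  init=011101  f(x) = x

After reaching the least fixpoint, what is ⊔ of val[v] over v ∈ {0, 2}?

Iteration log — 8 steps:
  step 1. node 0  ⊔preds=011101  new=111101  old=000000  +wl: 
  step 2. node 1  ⊔preds=111101  new=111111  old=000000  +wl: 0
  step 3. node 2  ⊔preds=111111  new=011011  old=000000  +wl: 
  step 4. node 3  ⊔preds=111111  new=111111  old=011101  +wl: 1,2
  step 5. node 0  ⊔preds=111111  new=111111  old=111101  +wl: 3
  step 6. node 1  ⊔preds=111111  new=111111  stable
  step 7. node 2  ⊔preds=111111  new=011011  stable
  step 8. node 3  ⊔preds=111111  new=111111  stable

Least fixpoint reached:
  node 0: 111111
  node 1: 111111
  node 2: 011011
  node 3: 111111

111111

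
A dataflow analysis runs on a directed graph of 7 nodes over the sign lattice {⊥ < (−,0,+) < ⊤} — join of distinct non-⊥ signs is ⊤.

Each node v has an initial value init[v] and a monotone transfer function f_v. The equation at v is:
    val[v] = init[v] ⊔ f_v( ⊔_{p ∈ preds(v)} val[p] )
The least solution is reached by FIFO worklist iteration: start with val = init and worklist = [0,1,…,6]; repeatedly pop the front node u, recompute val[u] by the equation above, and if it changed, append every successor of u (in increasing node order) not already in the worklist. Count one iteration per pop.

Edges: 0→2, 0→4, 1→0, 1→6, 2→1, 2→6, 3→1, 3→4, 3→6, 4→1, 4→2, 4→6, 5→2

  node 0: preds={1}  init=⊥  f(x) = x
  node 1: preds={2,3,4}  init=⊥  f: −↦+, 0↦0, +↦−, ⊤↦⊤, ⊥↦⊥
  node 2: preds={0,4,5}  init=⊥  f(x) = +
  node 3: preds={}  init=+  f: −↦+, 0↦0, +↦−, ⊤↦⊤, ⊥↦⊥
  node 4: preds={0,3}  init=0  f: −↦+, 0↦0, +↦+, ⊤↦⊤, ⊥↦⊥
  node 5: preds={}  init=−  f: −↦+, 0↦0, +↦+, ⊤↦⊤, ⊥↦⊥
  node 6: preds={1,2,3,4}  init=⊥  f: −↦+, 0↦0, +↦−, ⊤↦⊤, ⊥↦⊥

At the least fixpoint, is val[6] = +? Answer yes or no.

no

Trace (11 dequeues):
  [1] u=0 | in ⊥ | out ⊥ | ==
  [2] u=1 | in ⊤ | out ⊤ | prev ⊥ | push {0}
  [3] u=2 | in ⊤ | out + | prev ⊥ | push {1}
  [4] u=3 | in ⊥ | out + | ==
  [5] u=4 | in + | out ⊤ | prev 0 | push {2}
  [6] u=5 | in ⊥ | out − | ==
  [7] u=6 | in ⊤ | out ⊤ | prev ⊥ | push {}
  [8] u=0 | in ⊤ | out ⊤ | prev ⊥ | push {4}
  [9] u=1 | in ⊤ | out ⊤ | ==
  [10] u=2 | in ⊤ | out + | ==
  [11] u=4 | in ⊤ | out ⊤ | ==

Converged values:
  [0] ⊤
  [1] ⊤
  [2] +
  [3] +
  [4] ⊤
  [5] −
  [6] ⊤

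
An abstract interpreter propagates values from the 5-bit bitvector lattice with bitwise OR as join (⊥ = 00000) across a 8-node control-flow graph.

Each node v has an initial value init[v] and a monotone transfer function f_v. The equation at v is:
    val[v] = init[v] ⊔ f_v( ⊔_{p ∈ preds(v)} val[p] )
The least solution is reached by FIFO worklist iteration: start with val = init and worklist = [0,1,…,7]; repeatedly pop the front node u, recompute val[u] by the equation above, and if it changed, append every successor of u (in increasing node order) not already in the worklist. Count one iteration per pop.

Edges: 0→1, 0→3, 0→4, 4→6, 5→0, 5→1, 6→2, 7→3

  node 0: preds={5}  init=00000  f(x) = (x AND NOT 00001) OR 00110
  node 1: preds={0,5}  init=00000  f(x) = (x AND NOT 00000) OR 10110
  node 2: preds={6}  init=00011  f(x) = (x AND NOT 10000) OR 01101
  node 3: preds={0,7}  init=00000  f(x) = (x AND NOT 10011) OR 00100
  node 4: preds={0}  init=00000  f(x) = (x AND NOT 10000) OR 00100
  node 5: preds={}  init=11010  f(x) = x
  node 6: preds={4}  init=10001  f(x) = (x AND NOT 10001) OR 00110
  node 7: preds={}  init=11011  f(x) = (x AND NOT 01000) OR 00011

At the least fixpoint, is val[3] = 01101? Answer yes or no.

no

Worklist (9 pops):
  #1 pop 0: in=11010 → 11110 (was 00000); enqueue []
  #2 pop 1: in=11110 → 11110 (was 00000); enqueue []
  #3 pop 2: in=10001 → 01111 (was 00011); enqueue []
  #4 pop 3: in=11111 → 01100 (was 00000); enqueue []
  #5 pop 4: in=11110 → 01110 (was 00000); enqueue []
  #6 pop 5: in=00000 → 11010 (no change)
  #7 pop 6: in=01110 → 11111 (was 10001); enqueue [2]
  #8 pop 7: in=00000 → 11011 (no change)
  #9 pop 2: in=11111 → 01111 (no change)

Fixpoint:
  val[0] = 11110
  val[1] = 11110
  val[2] = 01111
  val[3] = 01100
  val[4] = 01110
  val[5] = 11010
  val[6] = 11111
  val[7] = 11011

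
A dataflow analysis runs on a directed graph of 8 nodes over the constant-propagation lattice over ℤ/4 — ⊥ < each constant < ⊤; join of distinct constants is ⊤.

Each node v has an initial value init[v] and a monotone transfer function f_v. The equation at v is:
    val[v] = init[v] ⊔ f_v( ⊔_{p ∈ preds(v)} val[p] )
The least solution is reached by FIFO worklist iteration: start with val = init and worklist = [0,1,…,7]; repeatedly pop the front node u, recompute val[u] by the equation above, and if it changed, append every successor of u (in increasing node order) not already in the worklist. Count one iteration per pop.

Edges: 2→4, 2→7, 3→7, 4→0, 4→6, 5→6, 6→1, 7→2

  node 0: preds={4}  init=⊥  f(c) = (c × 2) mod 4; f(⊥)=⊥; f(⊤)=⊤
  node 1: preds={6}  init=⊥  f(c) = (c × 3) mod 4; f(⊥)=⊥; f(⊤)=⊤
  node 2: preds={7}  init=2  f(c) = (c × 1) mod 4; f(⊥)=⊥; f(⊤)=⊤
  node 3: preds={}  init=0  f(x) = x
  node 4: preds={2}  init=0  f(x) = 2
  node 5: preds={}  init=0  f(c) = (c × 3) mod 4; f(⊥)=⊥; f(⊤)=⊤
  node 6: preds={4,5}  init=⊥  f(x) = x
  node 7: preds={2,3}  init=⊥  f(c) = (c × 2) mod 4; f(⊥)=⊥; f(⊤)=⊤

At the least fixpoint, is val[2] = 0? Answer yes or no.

Worklist (13 pops):
  #1 pop 0: in=0 → 0 (was ⊥); enqueue []
  #2 pop 1: in=⊥ → ⊥ (no change)
  #3 pop 2: in=⊥ → 2 (no change)
  #4 pop 3: in=⊥ → 0 (no change)
  #5 pop 4: in=2 → ⊤ (was 0); enqueue [0]
  #6 pop 5: in=⊥ → 0 (no change)
  #7 pop 6: in=⊤ → ⊤ (was ⊥); enqueue [1]
  #8 pop 7: in=⊤ → ⊤ (was ⊥); enqueue [2]
  #9 pop 0: in=⊤ → ⊤ (was 0); enqueue []
  #10 pop 1: in=⊤ → ⊤ (was ⊥); enqueue []
  #11 pop 2: in=⊤ → ⊤ (was 2); enqueue [4,7]
  #12 pop 4: in=⊤ → ⊤ (no change)
  #13 pop 7: in=⊤ → ⊤ (no change)

Fixpoint:
  val[0] = ⊤
  val[1] = ⊤
  val[2] = ⊤
  val[3] = 0
  val[4] = ⊤
  val[5] = 0
  val[6] = ⊤
  val[7] = ⊤

no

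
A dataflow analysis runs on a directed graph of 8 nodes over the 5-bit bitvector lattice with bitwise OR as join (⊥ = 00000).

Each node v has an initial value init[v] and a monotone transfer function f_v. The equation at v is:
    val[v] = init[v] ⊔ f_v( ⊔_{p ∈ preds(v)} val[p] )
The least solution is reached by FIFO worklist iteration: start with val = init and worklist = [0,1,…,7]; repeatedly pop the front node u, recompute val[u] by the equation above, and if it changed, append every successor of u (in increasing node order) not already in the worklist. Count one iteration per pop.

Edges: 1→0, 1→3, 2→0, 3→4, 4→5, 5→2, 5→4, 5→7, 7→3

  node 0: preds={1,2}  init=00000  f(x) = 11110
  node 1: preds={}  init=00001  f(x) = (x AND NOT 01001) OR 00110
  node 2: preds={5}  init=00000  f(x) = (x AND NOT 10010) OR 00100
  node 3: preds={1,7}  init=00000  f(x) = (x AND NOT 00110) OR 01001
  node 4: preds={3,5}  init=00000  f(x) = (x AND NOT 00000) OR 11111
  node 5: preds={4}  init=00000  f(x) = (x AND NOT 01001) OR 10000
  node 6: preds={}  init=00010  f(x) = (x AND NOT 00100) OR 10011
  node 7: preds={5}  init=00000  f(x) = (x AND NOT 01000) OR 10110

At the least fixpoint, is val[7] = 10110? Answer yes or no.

yes

Worklist (13 pops):
  #1 pop 0: in=00001 → 11110 (was 00000); enqueue []
  #2 pop 1: in=00000 → 00111 (was 00001); enqueue [0]
  #3 pop 2: in=00000 → 00100 (was 00000); enqueue []
  #4 pop 3: in=00111 → 01001 (was 00000); enqueue []
  #5 pop 4: in=01001 → 11111 (was 00000); enqueue []
  #6 pop 5: in=11111 → 10110 (was 00000); enqueue [2,4]
  #7 pop 6: in=00000 → 10011 (was 00010); enqueue []
  #8 pop 7: in=10110 → 10110 (was 00000); enqueue [3]
  #9 pop 0: in=00111 → 11110 (no change)
  #10 pop 2: in=10110 → 00100 (no change)
  #11 pop 4: in=11111 → 11111 (no change)
  #12 pop 3: in=10111 → 11001 (was 01001); enqueue [4]
  #13 pop 4: in=11111 → 11111 (no change)

Fixpoint:
  val[0] = 11110
  val[1] = 00111
  val[2] = 00100
  val[3] = 11001
  val[4] = 11111
  val[5] = 10110
  val[6] = 10011
  val[7] = 10110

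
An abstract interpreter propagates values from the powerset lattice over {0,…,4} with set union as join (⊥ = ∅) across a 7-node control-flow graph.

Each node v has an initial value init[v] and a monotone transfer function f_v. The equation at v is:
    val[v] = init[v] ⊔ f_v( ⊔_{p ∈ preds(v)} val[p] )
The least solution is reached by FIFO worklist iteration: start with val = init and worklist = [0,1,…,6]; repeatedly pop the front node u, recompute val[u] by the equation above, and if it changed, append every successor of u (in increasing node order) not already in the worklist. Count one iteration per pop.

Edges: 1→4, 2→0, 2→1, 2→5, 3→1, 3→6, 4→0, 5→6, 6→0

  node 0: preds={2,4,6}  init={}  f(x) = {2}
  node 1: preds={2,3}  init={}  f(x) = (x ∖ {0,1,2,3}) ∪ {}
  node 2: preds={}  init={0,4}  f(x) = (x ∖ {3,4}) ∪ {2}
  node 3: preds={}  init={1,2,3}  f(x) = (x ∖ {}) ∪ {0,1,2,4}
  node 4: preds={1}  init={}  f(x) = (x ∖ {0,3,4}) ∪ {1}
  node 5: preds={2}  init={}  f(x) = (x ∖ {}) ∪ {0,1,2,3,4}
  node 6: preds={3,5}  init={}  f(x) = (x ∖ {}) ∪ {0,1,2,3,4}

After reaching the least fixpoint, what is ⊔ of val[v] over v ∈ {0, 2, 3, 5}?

{0,1,2,3,4}

Worklist (9 pops):
  #1 pop 0: in={0,4} → {2} (was {}); enqueue []
  #2 pop 1: in={0,1,2,3,4} → {4} (was {}); enqueue []
  #3 pop 2: in={} → {0,2,4} (was {0,4}); enqueue [0,1]
  #4 pop 3: in={} → {0,1,2,3,4} (was {1,2,3}); enqueue []
  #5 pop 4: in={4} → {1} (was {}); enqueue []
  #6 pop 5: in={0,2,4} → {0,1,2,3,4} (was {}); enqueue []
  #7 pop 6: in={0,1,2,3,4} → {0,1,2,3,4} (was {}); enqueue []
  #8 pop 0: in={0,1,2,3,4} → {2} (no change)
  #9 pop 1: in={0,1,2,3,4} → {4} (no change)

Fixpoint:
  val[0] = {2}
  val[1] = {4}
  val[2] = {0,2,4}
  val[3] = {0,1,2,3,4}
  val[4] = {1}
  val[5] = {0,1,2,3,4}
  val[6] = {0,1,2,3,4}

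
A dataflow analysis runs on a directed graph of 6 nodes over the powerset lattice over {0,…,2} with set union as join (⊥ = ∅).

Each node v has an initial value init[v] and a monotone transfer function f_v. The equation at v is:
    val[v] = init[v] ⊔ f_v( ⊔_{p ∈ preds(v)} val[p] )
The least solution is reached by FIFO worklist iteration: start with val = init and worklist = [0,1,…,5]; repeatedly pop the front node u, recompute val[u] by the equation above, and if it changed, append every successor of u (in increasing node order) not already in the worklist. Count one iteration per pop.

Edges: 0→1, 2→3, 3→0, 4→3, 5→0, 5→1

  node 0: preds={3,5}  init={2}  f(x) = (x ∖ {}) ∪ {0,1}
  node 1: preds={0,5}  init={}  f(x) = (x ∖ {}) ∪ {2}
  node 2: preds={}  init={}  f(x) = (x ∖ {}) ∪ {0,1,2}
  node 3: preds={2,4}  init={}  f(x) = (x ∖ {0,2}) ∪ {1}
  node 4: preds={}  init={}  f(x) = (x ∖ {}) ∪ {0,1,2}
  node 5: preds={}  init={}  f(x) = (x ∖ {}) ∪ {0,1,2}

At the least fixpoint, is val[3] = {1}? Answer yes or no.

Worklist (9 pops):
  #1 pop 0: in={} → {0,1,2} (was {2}); enqueue []
  #2 pop 1: in={0,1,2} → {0,1,2} (was {}); enqueue []
  #3 pop 2: in={} → {0,1,2} (was {}); enqueue []
  #4 pop 3: in={0,1,2} → {1} (was {}); enqueue [0]
  #5 pop 4: in={} → {0,1,2} (was {}); enqueue [3]
  #6 pop 5: in={} → {0,1,2} (was {}); enqueue [1]
  #7 pop 0: in={0,1,2} → {0,1,2} (no change)
  #8 pop 3: in={0,1,2} → {1} (no change)
  #9 pop 1: in={0,1,2} → {0,1,2} (no change)

Fixpoint:
  val[0] = {0,1,2}
  val[1] = {0,1,2}
  val[2] = {0,1,2}
  val[3] = {1}
  val[4] = {0,1,2}
  val[5] = {0,1,2}

yes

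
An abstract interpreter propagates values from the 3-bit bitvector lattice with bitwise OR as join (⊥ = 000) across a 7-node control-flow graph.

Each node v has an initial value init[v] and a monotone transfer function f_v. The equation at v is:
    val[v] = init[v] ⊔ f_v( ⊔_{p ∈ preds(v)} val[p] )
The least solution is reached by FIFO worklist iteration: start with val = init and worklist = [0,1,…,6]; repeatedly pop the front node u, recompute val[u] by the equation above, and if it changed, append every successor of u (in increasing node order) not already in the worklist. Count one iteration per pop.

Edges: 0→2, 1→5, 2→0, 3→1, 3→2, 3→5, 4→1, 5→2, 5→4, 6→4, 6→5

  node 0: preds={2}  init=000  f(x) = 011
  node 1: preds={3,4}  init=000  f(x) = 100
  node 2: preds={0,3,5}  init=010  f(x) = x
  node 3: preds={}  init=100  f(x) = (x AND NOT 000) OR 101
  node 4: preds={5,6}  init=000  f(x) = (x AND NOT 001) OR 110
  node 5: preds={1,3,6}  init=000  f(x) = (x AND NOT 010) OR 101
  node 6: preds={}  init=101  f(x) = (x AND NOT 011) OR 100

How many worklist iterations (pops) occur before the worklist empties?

11

Worklist (11 pops):
  #1 pop 0: in=010 → 011 (was 000); enqueue []
  #2 pop 1: in=100 → 100 (was 000); enqueue []
  #3 pop 2: in=111 → 111 (was 010); enqueue [0]
  #4 pop 3: in=000 → 101 (was 100); enqueue [1,2]
  #5 pop 4: in=101 → 110 (was 000); enqueue []
  #6 pop 5: in=101 → 101 (was 000); enqueue [4]
  #7 pop 6: in=000 → 101 (no change)
  #8 pop 0: in=111 → 011 (no change)
  #9 pop 1: in=111 → 100 (no change)
  #10 pop 2: in=111 → 111 (no change)
  #11 pop 4: in=101 → 110 (no change)

Fixpoint:
  val[0] = 011
  val[1] = 100
  val[2] = 111
  val[3] = 101
  val[4] = 110
  val[5] = 101
  val[6] = 101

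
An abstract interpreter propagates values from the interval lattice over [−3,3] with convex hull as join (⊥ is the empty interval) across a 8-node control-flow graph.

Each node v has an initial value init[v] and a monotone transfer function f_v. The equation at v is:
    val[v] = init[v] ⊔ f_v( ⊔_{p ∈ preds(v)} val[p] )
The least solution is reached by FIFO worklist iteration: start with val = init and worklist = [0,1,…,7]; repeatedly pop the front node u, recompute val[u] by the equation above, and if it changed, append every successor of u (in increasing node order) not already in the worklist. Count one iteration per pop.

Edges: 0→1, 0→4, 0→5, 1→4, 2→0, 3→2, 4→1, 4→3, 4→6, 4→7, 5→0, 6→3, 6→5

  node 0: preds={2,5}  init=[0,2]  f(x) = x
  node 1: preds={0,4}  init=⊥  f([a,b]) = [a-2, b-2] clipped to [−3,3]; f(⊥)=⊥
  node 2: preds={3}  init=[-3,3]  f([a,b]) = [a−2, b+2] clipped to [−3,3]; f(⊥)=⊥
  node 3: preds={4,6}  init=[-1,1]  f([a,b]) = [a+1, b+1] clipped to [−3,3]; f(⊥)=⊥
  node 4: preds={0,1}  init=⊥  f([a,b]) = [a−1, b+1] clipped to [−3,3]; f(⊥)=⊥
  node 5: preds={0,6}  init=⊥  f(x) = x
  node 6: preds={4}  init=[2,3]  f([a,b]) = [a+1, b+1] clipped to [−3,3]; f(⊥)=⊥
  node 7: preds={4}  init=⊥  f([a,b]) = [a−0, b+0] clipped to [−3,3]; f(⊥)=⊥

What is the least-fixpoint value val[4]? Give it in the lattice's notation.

[-3,3]

Trace (14 dequeues):
  [1] u=0 | in [-3,3] | out [-3,3] | prev [0,2] | push {}
  [2] u=1 | in [-3,3] | out [-3,1] | prev ⊥ | push {}
  [3] u=2 | in [-1,1] | out [-3,3] | ==
  [4] u=3 | in [2,3] | out [-1,3] | prev [-1,1] | push {2}
  [5] u=4 | in [-3,3] | out [-3,3] | prev ⊥ | push {1,3}
  [6] u=5 | in [-3,3] | out [-3,3] | prev ⊥ | push {0}
  [7] u=6 | in [-3,3] | out [-2,3] | prev [2,3] | push {5}
  [8] u=7 | in [-3,3] | out [-3,3] | prev ⊥ | push {}
  [9] u=2 | in [-1,3] | out [-3,3] | ==
  [10] u=1 | in [-3,3] | out [-3,1] | ==
  [11] u=3 | in [-3,3] | out [-2,3] | prev [-1,3] | push {2}
  [12] u=0 | in [-3,3] | out [-3,3] | ==
  [13] u=5 | in [-3,3] | out [-3,3] | ==
  [14] u=2 | in [-2,3] | out [-3,3] | ==

Converged values:
  [0] [-3,3]
  [1] [-3,1]
  [2] [-3,3]
  [3] [-2,3]
  [4] [-3,3]
  [5] [-3,3]
  [6] [-2,3]
  [7] [-3,3]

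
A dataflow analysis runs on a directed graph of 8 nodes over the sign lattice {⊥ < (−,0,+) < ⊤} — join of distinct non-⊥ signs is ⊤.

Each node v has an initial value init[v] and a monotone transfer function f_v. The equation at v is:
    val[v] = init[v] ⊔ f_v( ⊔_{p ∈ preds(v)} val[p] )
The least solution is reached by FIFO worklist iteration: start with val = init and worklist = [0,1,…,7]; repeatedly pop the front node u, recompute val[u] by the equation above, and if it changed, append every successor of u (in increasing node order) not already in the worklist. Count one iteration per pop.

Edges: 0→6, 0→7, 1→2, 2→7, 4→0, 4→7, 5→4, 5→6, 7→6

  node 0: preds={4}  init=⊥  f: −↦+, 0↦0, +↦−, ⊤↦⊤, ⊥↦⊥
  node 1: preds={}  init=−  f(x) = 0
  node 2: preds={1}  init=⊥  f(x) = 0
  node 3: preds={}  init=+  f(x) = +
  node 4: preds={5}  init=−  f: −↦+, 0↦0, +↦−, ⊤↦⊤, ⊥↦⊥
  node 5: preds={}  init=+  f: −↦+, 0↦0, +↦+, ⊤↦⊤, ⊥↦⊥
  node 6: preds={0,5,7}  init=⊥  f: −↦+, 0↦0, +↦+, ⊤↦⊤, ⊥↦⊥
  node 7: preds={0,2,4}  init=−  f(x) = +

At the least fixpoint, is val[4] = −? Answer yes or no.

yes

Iteration log — 9 steps:
  step 1. node 0  ⊔preds=−  new=+  old=⊥  +wl: 
  step 2. node 1  ⊔preds=⊥  new=⊤  old=−  +wl: 
  step 3. node 2  ⊔preds=⊤  new=0  old=⊥  +wl: 
  step 4. node 3  ⊔preds=⊥  new=+  stable
  step 5. node 4  ⊔preds=+  new=−  stable
  step 6. node 5  ⊔preds=⊥  new=+  stable
  step 7. node 6  ⊔preds=⊤  new=⊤  old=⊥  +wl: 
  step 8. node 7  ⊔preds=⊤  new=⊤  old=−  +wl: 6
  step 9. node 6  ⊔preds=⊤  new=⊤  stable

Least fixpoint reached:
  node 0: +
  node 1: ⊤
  node 2: 0
  node 3: +
  node 4: −
  node 5: +
  node 6: ⊤
  node 7: ⊤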